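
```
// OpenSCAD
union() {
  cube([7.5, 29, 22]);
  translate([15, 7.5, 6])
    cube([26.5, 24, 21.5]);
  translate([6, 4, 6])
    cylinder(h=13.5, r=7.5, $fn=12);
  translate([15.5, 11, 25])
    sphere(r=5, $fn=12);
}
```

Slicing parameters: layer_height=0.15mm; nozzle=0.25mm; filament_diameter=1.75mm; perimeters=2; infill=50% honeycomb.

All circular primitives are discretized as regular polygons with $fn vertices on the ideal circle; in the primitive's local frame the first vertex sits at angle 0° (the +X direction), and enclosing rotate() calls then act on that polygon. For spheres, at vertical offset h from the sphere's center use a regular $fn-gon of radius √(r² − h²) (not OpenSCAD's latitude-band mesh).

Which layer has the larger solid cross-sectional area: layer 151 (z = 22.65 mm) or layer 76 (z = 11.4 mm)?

layer 76 (z = 11.4 mm)

Layer 151 (z = 22.65): the cube is absent (z outside [0, 22]); the cube at (15, 7.5) (footprint 26.5×24) is included at this height (area 636.00 mm²); the cylinder at (6, 4) is absent (z outside [6, 19.5]); the r=5 sphere at (15.5, 11) contributes a regular 12-gon of circumradius √(5²−2.35²) = 4.413 (area = (12/2)·4.413²·sin(360°/12) = 58.43 mm²); Taking the union: the regions partially overlap — summed areas 694.43 mm² minus the doubly-counted overlap 31.72 mm² gives 662.71 mm² — area = 662.71 mm². So its area = 662.71 mm². Layer 76 (z = 11.4): the 7.5×29 cube contributes its full rectangle (area 217.50 mm²); the 26.5×24 cube at (15, 7.5) contributes its full rectangle (area 636.00 mm²); the r=7.5 cylinder at (6, 4) gives a regular 12-gon of circumradius 7.5 (constant along its height) (area = (12/2)·7.500²·sin(360°/12) = 168.75 mm²); the sphere at (15.5, 11) does not reach this height (|z−center|=13.600 > r=5); Merging all regions: the regions partially overlap — summed areas 1022.25 mm² minus the doubly-counted overlap 79.27 mm² gives 942.98 mm² — area = 942.98 mm². So its area = 942.98 mm². Layer 76 is larger (942.98 vs 662.71 mm²).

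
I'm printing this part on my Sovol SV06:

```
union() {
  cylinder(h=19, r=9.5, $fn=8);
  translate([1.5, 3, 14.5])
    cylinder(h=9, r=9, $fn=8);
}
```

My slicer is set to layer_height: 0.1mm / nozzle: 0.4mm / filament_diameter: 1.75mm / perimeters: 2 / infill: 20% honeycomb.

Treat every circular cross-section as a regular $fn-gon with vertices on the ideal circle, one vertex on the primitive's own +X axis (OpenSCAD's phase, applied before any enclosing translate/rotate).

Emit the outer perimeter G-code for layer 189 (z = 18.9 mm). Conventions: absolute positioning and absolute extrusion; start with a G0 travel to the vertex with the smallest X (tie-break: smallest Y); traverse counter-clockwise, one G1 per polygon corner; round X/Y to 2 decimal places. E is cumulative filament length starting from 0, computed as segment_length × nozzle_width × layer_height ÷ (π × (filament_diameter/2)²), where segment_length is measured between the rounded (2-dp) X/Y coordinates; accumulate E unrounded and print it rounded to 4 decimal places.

At z = 18.9 mm: the r=9.5 cylinder contributes a regular 8-gon of circumradius 9.5; the cylinder at (1.5, 3): section is a regular 8-gon, circumradius r=9; Merging all regions: the regions partially overlap (shared area 182.92 mm²), so overlapping operands fuse into one piece — 1 connected region. The outline is a single polygon with 12 vertices. Extrusion per mm of travel: 0.4 × 0.1 / (π × 0.875²) = 0.016630. Accumulating E over each segment gives final E = 1.0595.

G0 X-9.50 Y0.00 Z18.90
G1 X-6.72 Y-6.72 E0.1209
G1 X0.00 Y-9.50 E0.2419
G1 X6.72 Y-6.72 E0.3628
G1 X9.50 Y0.00 E0.4838
G1 X9.38 Y0.29 E0.4890
G1 X10.50 Y3.00 E0.5377
G1 X7.86 Y9.36 E0.6523
G1 X1.50 Y12.00 E0.7668
G1 X-4.86 Y9.36 E0.8813
G1 X-5.80 Y7.10 E0.9220
G1 X-6.72 Y6.72 E0.9386
G1 X-9.50 Y0.00 E1.0595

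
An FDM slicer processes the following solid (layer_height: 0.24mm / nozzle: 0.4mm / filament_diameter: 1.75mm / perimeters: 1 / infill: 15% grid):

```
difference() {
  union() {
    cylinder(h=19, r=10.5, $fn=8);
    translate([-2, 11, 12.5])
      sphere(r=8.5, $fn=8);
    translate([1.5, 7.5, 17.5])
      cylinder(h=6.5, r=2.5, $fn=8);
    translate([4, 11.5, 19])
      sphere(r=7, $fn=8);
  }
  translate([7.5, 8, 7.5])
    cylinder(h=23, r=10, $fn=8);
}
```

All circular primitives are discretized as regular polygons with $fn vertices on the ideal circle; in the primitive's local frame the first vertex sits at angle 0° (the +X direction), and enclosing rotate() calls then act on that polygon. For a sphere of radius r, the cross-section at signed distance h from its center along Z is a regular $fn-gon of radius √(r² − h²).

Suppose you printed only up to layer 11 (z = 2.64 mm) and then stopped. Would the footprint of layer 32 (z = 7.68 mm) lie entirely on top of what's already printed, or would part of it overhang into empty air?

Compare the two slices. At z = 2.64: the r=10.5 cylinder contributes a regular 8-gon of circumradius 10.5 (area = (8/2)·10.500²·sin(360°/8) = 311.83 mm²); the sphere at (-2, 11) is not intersected at this z (|z−center|=9.860 > r=8.5); the cylinder at (1.5, 7.5) does not reach this height (z outside [17.5, 24]); the sphere at (4, 11.5) does not reach this height (|z−center|=16.360 > r=7); Combining (union): only the r=10.5 cylinder is present, so the union is just that shape — area = 311.83 mm²; the cylinder at (7.5, 8) is absent (z outside [7.5, 30.5]); Subtracting the remaining from the first: none of the subtracted shapes is present at this height, so that combined region is unchanged — area = 311.83 mm². At z = 7.68: the r=10.5 cylinder contributes a regular 8-gon of circumradius 10.5 (area = (8/2)·10.500²·sin(360°/8) = 311.83 mm²); the r=8.5 sphere at (-2, 11) contributes a regular 8-gon of circumradius √(8.5²−4.82²) = 7.001 (area = (8/2)·7.001²·sin(360°/8) = 138.64 mm²); the cylinder at (1.5, 7.5) is not intersected at this z (z outside [17.5, 24]); the sphere at (4, 11.5) is not intersected at this z (|z−center|=11.320 > r=7); Merging all regions: the regions partially overlap — summed areas 450.48 mm² minus the doubly-counted overlap 44.69 mm² gives 405.79 mm² — area = 405.79 mm²; the r=10 cylinder at (7.5, 8) contributes a regular 8-gon of circumradius 10 (area = (8/2)·10.000²·sin(360°/8) = 282.84 mm²); Taking the first minus the rest: starting from the result so far (405.79 mm²), the r=10 cylinder at (7.5, 8) partially overlaps it — only the 124.88 mm² overlap (of its 282.84 mm²) is removed, clipping the outline — area = 280.91 mm². Checking containment: at z = 7.68 the cross-section extends beyond the z = 2.64 cross-section by about 66.15 mm².

part overhangs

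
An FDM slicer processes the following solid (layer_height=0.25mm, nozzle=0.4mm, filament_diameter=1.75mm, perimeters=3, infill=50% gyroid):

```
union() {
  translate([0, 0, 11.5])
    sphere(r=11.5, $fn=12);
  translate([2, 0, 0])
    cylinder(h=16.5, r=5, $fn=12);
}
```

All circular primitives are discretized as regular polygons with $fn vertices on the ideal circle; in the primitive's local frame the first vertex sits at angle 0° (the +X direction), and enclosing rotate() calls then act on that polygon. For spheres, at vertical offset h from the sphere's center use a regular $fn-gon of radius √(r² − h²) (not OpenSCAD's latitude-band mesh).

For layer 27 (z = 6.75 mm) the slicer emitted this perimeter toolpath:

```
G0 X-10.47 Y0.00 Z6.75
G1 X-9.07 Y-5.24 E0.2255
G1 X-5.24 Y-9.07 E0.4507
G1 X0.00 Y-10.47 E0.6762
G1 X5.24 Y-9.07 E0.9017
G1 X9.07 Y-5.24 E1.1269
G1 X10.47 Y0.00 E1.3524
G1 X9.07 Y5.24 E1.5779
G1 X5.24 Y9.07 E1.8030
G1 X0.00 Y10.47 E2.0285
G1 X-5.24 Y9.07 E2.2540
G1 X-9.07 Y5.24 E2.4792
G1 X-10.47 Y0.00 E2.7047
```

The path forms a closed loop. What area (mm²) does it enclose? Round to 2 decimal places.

329.07 mm²

Apply the shoelace formula to the sequence of (X, Y) vertices; enclosed area = 329.07 mm².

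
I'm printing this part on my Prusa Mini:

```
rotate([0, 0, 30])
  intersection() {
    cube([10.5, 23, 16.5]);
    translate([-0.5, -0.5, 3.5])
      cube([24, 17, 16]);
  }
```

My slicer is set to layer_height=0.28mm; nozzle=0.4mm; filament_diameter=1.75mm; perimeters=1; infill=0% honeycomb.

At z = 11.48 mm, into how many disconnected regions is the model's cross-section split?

At z = 11.48 mm: the 10.5×23 cube contributes its full rectangle; the cube at (-0.5, -0.5) is present — its section is the full 24×17 rectangle; After intersecting: the 24×17 cube at (-0.5, -0.5) partially overlaps the 10.5×23 cube; clipping to the common part keeps 173.25 mm² — 1 connected region; (whole slice rotated 30° about Z — lengths, areas and connectivity unchanged). The result has 1 disconnected region.

1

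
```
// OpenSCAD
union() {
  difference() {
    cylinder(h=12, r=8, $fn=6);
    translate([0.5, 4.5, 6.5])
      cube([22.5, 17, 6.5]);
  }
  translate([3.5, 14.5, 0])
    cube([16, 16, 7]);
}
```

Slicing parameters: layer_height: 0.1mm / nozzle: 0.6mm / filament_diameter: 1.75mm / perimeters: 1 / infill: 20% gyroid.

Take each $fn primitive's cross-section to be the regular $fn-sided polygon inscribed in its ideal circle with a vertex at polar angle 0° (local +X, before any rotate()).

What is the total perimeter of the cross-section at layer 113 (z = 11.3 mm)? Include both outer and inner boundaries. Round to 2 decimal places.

49.03 mm

At z = 11.3 mm: the r=8 cylinder contributes a regular 6-gon of circumradius 8 (perimeter = 2·6·8.000·sin(180°/6) = 48.00 mm); the 22.5×17 cube at (0.5, 4.5) contributes its full rectangle (perimeter 79.00 mm); Taking the first minus the rest: starting from the r=8 cylinder, the 22.5×17 cube at (0.5, 4.5) partially overlaps it — only the 10.20 mm² overlap (of its 382.50 mm²) is removed, clipping the outline — boundary = 49.03 mm; the cube at (3.5, 14.5) is not intersected at this z (z outside [0, 7]); Combining (union): only the result so far is present, so the union is just that shape — boundary = 49.03 mm. Overall, the cross-section is a single solid region. Total boundary length (outer) = 49.03 mm.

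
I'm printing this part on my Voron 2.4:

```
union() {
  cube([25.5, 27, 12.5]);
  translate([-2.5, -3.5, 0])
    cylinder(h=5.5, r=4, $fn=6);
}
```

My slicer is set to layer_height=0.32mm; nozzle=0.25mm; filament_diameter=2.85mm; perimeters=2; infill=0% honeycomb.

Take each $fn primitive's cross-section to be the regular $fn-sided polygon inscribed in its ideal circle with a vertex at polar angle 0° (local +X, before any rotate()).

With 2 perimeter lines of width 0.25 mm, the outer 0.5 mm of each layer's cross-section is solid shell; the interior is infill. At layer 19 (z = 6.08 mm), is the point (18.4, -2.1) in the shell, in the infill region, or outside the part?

At z = 6.08 mm: the cube (footprint 25.5×27) is included at this height; the cylinder at (-2.5, -3.5) does not reach this height (z outside [0, 5.5]); Combining (union): only the 25.5×27 cube is present, so the union is just that shape — 1 connected region. Overall, the cross-section is a single solid region. The nearest boundary edge runs (0.00, 0.00)→(25.50, 0.00); distance from the point to it = 2.10 mm. The point is not inside any of the regions above, so it lies outside the cross-section (2.10 mm from the nearest boundary).

outside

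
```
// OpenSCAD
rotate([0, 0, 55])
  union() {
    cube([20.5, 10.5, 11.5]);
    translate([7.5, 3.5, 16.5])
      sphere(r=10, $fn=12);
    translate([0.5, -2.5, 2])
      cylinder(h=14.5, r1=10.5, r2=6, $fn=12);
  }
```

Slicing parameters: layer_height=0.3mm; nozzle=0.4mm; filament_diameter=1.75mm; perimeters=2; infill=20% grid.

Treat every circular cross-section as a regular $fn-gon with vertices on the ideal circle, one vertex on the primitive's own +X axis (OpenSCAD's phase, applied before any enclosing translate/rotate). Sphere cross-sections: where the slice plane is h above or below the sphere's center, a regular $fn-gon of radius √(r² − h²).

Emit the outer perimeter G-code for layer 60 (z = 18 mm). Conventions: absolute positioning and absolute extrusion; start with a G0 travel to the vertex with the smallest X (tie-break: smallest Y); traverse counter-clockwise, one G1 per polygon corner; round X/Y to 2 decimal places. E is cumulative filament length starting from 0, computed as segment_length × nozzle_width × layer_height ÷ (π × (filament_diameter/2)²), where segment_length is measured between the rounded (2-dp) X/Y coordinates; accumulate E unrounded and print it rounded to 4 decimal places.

At z = 18 mm: the cube is absent (z outside [0, 11.5]); the sphere at (7.5, 3.5): section is a regular 12-gon, circumradius = √(r²−h²) = √(10²−1.5²) = 9.887; the cone at (0.5, -2.5) is absent (z outside [2, 16.5]); Taking the union: only the r=10 sphere at (7.5, 3.5) is present, so the union is just that shape — 1 connected region; (whole slice rotated 55° about Z — lengths, areas and connectivity unchanged). The outline is a single polygon with 12 vertices. Extrusion per mm of travel: 0.4 × 0.3 / (π × 0.875²) = 0.049890. Accumulating E over each segment gives final E = 3.0639.

G0 X-8.41 Y9.01 Z18.00
G1 X-7.53 Y3.97 E0.2553
G1 X-4.24 Y0.05 E0.5106
G1 X0.57 Y-1.70 E0.7659
G1 X5.61 Y-0.81 E1.0213
G1 X9.53 Y2.48 E1.2766
G1 X11.28 Y7.29 E1.5320
G1 X10.40 Y12.33 E1.7872
G1 X7.11 Y16.25 E2.0425
G1 X2.30 Y18.00 E2.2979
G1 X-2.74 Y17.11 E2.5532
G1 X-6.66 Y13.82 E2.8085
G1 X-8.41 Y9.01 E3.0639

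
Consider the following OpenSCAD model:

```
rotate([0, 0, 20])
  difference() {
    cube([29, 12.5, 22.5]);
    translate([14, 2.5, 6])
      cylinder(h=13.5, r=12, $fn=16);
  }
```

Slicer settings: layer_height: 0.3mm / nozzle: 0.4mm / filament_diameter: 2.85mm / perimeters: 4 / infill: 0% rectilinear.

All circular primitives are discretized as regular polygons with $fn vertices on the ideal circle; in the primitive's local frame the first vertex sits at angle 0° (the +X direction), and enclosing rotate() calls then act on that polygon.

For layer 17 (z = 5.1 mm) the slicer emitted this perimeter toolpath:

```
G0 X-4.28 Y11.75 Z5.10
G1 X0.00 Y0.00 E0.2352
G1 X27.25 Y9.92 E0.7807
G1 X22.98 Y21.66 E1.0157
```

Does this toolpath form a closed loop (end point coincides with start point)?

no

Start point (G0): (-4.28, 11.75). End point (last G1): the path does not return to the start — open.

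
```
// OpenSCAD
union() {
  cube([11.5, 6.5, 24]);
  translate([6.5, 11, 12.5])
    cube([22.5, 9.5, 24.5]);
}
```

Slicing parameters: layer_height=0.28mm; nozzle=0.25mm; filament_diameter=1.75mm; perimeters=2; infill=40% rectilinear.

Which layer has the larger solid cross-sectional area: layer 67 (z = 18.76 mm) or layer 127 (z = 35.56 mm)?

layer 67 (z = 18.76 mm)

Layer 67 (z = 18.76): the cube is present — its section is the full 11.5×6.5 rectangle (area 74.75 mm²); the 22.5×9.5 cube at (6.5, 11) contributes its full rectangle (area 213.75 mm²); Merging all regions: the 2 present regions are separate (no shared area or edge), so areas and boundary lengths simply add and each stays a separate island — area = 288.50 mm². So its area = 288.50 mm². Layer 127 (z = 35.56): the cube is absent (z outside [0, 24]); the 22.5×9.5 cube at (6.5, 11) contributes its full rectangle (area 213.75 mm²); Combining (union): only the 22.5×9.5 cube at (6.5, 11) is present, so the union is just that shape — area = 213.75 mm². So its area = 213.75 mm². Layer 67 is larger (288.50 vs 213.75 mm²).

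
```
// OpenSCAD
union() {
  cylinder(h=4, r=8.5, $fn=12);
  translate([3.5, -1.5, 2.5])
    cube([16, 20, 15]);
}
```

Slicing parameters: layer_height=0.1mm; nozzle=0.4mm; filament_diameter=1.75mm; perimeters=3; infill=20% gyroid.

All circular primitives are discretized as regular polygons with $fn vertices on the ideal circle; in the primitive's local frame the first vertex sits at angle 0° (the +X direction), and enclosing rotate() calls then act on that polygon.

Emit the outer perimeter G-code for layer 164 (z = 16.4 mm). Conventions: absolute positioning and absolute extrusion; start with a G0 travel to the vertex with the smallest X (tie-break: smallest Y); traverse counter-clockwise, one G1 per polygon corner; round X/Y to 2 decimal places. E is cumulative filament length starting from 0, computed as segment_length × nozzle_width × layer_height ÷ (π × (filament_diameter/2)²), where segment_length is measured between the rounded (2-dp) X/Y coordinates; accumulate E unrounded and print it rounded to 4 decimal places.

G0 X3.50 Y-1.50 Z16.40
G1 X19.50 Y-1.50 E0.2661
G1 X19.50 Y18.50 E0.5987
G1 X3.50 Y18.50 E0.8648
G1 X3.50 Y-1.50 E1.1974

At z = 16.4 mm: the cylinder is not intersected at this z (z outside [0, 4]); the cube at (3.5, -1.5) (footprint 16×20) is included at this height; Taking the union: only the 16×20 cube at (3.5, -1.5) is present, so the union is just that shape — 1 connected region. The outline is a single polygon with 4 vertices. Extrusion per mm of travel: 0.4 × 0.1 / (π × 0.875²) = 0.016630. Accumulating E over each segment gives final E = 1.1974.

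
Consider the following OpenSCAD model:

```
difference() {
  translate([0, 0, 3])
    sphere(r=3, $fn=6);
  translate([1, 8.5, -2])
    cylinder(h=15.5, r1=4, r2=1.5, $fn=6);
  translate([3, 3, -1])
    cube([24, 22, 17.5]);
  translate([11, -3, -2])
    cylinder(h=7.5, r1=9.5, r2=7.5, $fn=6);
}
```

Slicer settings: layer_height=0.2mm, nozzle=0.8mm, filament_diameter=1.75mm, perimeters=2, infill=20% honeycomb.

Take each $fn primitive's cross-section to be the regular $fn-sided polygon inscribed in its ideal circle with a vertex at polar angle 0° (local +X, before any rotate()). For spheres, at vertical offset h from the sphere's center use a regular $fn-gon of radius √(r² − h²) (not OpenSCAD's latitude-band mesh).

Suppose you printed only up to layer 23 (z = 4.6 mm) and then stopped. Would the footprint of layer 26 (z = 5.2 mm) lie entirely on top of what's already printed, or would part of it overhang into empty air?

entirely on top

Compare the two slices. At z = 4.6: the r=3 sphere slices to a regular 6-gon of circumradius 2.538 (√(r²−h²) with h=1.6 from center) (area = (6/2)·2.538²·sin(360°/6) = 16.73 mm²); the cone at (1, 8.5) contributes a regular 6-gon of circumradius 2.935 (interpolated between r1=4 and r2=1.5 at t=0.426) (area = (6/2)·2.935²·sin(360°/6) = 22.39 mm²); the 24×22 cube at (3, 3) contributes its full rectangle (area 528.00 mm²); the cone at (11, -3) contributes a regular 6-gon of circumradius 7.740 (interpolated between r1=9.5 and r2=7.5 at t=0.880) (area = (6/2)·7.740²·sin(360°/6) = 155.64 mm²); Subtracting the remaining from the first: starting from the r=3 sphere (16.73 mm²), the cone at (1, 8.5) misses the remaining region (no effect); the 24×22 cube at (3, 3) misses the remaining region (no effect); the cone at (11, -3) misses the remaining region (no effect) — area = 16.73 mm². At z = 5.2: the r=3 sphere contributes a regular 6-gon of circumradius √(3²−2.2²) = 2.040 (area = (6/2)·2.040²·sin(360°/6) = 10.81 mm²); the cone at (1, 8.5) (r1=4→r2=1.5) has section circumradius 2.839 here — a regular 6-gon (area = (6/2)·2.839²·sin(360°/6) = 20.94 mm²); the cube at (3, 3) (footprint 24×22) is included at this height (area 528.00 mm²); the cone at (11, -3) (r1=9.5→r2=7.5) has section circumradius 7.580 here — a regular 6-gon (area = (6/2)·7.580²·sin(360°/6) = 149.28 mm²); After the difference (first − rest): starting from the r=3 sphere (10.81 mm²), the cone at (1, 8.5) misses the remaining region (no effect); the 24×22 cube at (3, 3) misses the remaining region (no effect); the cone at (11, -3) misses the remaining region (no effect) — area = 10.81 mm². Checking containment: the cross-section at z = 5.2 is a subset of the cross-section at z = 4.6.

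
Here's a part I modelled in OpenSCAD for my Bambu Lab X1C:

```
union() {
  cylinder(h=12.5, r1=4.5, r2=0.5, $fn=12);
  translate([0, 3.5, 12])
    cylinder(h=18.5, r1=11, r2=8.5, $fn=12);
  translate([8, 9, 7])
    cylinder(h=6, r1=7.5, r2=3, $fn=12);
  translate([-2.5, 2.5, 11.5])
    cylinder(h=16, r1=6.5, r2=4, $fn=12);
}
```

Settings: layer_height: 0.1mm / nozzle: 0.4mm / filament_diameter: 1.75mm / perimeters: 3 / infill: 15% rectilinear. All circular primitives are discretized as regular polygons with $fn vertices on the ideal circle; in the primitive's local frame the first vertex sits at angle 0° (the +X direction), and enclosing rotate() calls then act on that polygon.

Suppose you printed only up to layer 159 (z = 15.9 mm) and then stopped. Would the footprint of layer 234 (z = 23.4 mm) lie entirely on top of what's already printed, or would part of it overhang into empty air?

Compare the two slices. At z = 15.9: the cone does not reach this height (z outside [0, 12.5]); the cone at (0, 3.5): at t=0.211 of its height the radius interpolates to r₁+(r₂−r₁)t = 10.473, giving a regular 12-gon of that circumradius (area = (12/2)·10.473²·sin(360°/12) = 329.05 mm²); the cone at (8, 9) does not reach this height (z outside [7, 13]); the cone at (-2.5, 2.5): at t=0.275 of its height the radius interpolates to r₁+(r₂−r₁)t = 5.812, giving a regular 12-gon of that circumradius (area = (12/2)·5.812²·sin(360°/12) = 101.36 mm²); Combining (union): the cone at (-2.5, 2.5) lies entirely inside the cone at (0, 3.5), so the union is just the cone at (0, 3.5) — area = 329.05 mm². At z = 23.4: the cone is absent (z outside [0, 12.5]); the cone at (0, 3.5) (r1=11→r2=8.5) has section circumradius 9.459 here — a regular 12-gon (area = (12/2)·9.459²·sin(360°/12) = 268.44 mm²); the cone at (8, 9) does not reach this height (z outside [7, 13]); the cone at (-2.5, 2.5) (r1=6.5→r2=4) has section circumradius 4.641 here — a regular 12-gon (area = (12/2)·4.641²·sin(360°/12) = 64.61 mm²); Combining (union): the cone at (-2.5, 2.5) lies entirely inside the cone at (0, 3.5), so the union is just the cone at (0, 3.5) — area = 268.44 mm². Checking containment: the cross-section at z = 23.4 is a subset of the cross-section at z = 15.9.

entirely on top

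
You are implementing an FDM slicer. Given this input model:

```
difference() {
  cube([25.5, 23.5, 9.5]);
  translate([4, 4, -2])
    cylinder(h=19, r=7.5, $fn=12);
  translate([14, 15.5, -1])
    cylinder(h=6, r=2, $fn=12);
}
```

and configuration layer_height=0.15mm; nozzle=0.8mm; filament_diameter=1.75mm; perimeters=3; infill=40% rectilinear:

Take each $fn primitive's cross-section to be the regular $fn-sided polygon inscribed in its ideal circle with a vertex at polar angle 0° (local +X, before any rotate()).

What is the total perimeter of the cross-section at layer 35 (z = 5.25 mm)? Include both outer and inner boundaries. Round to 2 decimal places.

97.63 mm

At z = 5.25 mm: the cube is present — its section is the full 25.5×23.5 rectangle (perimeter 98.00 mm); the r=7.5 cylinder at (4, 4) gives a regular 12-gon of circumradius 7.5 (constant along its height) (perimeter = 2·12·7.500·sin(180°/12) = 46.59 mm); the cylinder at (14, 15.5) is absent (z outside [-1, 5]); Taking the first minus the rest: starting from the 25.5×23.5 cube, the r=7.5 cylinder at (4, 4) partially overlaps it — only the 113.85 mm² overlap (of its 168.75 mm²) is removed, clipping the outline — boundary = 97.63 mm. Overall, the cross-section is a single solid region. Total boundary length (outer) = 97.63 mm.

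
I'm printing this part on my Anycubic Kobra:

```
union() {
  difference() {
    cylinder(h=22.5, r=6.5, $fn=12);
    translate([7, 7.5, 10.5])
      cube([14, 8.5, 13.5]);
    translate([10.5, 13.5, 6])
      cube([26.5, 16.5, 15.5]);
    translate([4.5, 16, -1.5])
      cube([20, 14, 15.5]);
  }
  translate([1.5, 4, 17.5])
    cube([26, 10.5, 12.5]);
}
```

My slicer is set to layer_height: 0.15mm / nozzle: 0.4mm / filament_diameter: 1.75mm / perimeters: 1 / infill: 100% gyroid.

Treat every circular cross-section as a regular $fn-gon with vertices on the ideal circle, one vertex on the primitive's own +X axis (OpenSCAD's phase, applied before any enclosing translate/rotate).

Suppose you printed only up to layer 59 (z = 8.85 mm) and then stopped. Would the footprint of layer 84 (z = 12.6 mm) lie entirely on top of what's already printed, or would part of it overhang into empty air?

entirely on top

Compare the two slices. At z = 8.85: the r=6.5 cylinder gives a regular 12-gon of circumradius 6.5 (constant along its height) (area = (12/2)·6.500²·sin(360°/12) = 126.75 mm²); the cube at (7, 7.5) is not intersected at this z (z outside [10.5, 24]); the cube at (10.5, 13.5) is present — its section is the full 26.5×16.5 rectangle (area 437.25 mm²); the cube at (4.5, 16) is present — its section is the full 20×14 rectangle (area 280.00 mm²); Taking the first minus the rest: starting from the r=6.5 cylinder (126.75 mm²), the 26.5×16.5 cube at (10.5, 13.5) misses the remaining region (no effect); the 20×14 cube at (4.5, 16) misses the remaining region (no effect) — area = 126.75 mm²; the cube at (1.5, 4) is not intersected at this z (z outside [17.5, 30]); Combining (union): only that combined region is present, so the union is just that shape — area = 126.75 mm². At z = 12.6: the cylinder: section is a regular 12-gon, circumradius r=6.5 (area = (12/2)·6.500²·sin(360°/12) = 126.75 mm²); the cube at (7, 7.5) is present — its section is the full 14×8.5 rectangle (area 119.00 mm²); the 26.5×16.5 cube at (10.5, 13.5) contributes its full rectangle (area 437.25 mm²); the cube at (4.5, 16) is present — its section is the full 20×14 rectangle (area 280.00 mm²); After the difference (first − rest): starting from the r=6.5 cylinder (126.75 mm²), the 14×8.5 cube at (7, 7.5) misses the remaining region (no effect); the 26.5×16.5 cube at (10.5, 13.5) misses the remaining region (no effect); the 20×14 cube at (4.5, 16) misses the remaining region (no effect) — area = 126.75 mm²; the cube at (1.5, 4) is absent (z outside [17.5, 30]); Combining (union): only the result so far is present, so the union is just that shape — area = 126.75 mm². Checking containment: the cross-section at z = 12.6 is a subset of the cross-section at z = 8.85.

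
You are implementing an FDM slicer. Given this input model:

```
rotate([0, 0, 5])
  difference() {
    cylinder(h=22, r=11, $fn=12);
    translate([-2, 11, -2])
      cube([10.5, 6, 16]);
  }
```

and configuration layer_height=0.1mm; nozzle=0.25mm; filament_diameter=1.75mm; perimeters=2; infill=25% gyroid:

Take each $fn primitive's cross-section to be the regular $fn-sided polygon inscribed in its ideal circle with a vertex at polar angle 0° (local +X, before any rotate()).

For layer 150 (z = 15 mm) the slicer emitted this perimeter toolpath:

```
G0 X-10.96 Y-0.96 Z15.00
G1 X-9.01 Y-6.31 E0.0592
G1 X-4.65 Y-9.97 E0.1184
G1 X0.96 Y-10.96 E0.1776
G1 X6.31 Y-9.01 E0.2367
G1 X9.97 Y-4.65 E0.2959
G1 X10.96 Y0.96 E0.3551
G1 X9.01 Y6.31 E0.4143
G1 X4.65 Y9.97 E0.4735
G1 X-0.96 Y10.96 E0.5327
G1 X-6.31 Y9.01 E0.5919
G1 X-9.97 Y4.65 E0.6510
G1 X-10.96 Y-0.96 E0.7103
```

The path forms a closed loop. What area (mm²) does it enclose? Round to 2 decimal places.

Apply the shoelace formula to the sequence of (X, Y) vertices; enclosed area = 363.06 mm².

363.06 mm²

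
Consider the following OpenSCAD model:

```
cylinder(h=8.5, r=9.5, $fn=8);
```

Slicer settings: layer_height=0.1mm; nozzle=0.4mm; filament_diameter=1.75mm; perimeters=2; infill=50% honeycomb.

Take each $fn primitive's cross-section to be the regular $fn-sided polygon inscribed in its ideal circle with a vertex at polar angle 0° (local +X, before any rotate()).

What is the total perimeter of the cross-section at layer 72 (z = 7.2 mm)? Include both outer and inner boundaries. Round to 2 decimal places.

58.17 mm

At z = 7.2 mm: the r=9.5 cylinder gives a regular 8-gon of circumradius 9.5 (constant along its height) (perimeter = 2·8·9.500·sin(180°/8) = 58.17 mm). Overall, the cross-section is a single solid region. Total boundary length (outer) = 58.17 mm.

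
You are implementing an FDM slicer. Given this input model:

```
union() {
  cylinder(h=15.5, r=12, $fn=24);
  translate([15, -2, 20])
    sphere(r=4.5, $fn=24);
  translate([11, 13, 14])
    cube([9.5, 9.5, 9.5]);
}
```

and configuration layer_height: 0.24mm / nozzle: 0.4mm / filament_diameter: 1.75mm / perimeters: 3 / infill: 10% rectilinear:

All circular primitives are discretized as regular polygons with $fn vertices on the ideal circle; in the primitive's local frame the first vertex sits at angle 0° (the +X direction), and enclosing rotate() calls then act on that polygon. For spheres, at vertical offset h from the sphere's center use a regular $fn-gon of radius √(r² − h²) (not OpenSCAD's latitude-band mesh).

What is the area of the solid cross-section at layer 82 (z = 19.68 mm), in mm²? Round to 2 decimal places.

At z = 19.68 mm: the cylinder is not intersected at this z (z outside [0, 15.5]); the r=4.5 sphere at (15, -2) contributes a regular 24-gon of circumradius √(4.5²−0.32²) = 4.489 (area = (24/2)·4.489²·sin(360°/24) = 62.57 mm²); the cube at (11, 13) (footprint 9.5×9.5) is included at this height (area 90.25 mm²); Merging all regions: the 2 present regions are separate (no shared area or edge), so areas and boundary lengths simply add and each stays a separate island — area = 152.82 mm². Overall, the cross-section has 2 separate islands. Net area = 152.82 mm².

152.82 mm²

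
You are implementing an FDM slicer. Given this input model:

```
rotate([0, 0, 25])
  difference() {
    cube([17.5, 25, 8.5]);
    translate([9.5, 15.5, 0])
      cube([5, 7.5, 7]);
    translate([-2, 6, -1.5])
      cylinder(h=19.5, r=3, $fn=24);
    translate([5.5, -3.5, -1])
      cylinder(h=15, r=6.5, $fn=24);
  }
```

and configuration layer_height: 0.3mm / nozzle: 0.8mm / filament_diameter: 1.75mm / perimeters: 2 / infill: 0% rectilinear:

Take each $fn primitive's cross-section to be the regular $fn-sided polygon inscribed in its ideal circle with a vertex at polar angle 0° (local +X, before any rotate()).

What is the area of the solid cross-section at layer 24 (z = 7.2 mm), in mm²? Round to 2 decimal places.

At z = 7.2 mm: the cube (footprint 17.5×25) is included at this height (area 437.50 mm²); the cube at (9.5, 15.5) is not intersected at this z (z outside [0, 7]); the cylinder at (-2, 6): section is a regular 24-gon, circumradius r=3 (area = (24/2)·3.000²·sin(360°/24) = 27.95 mm²); the cylinder at (5.5, -3.5): section is a regular 24-gon, circumradius r=6.5 (area = (24/2)·6.500²·sin(360°/24) = 131.22 mm²); Subtracting the remaining from the first: starting from the 17.5×25 cube (437.50 mm²), the r=3 cylinder at (-2, 6) partially overlaps it — only the 3.01 mm² overlap (of its 27.95 mm²) is removed, clipping the outline; the r=6.5 cylinder at (5.5, -3.5) partially overlaps it — only the 22.68 mm² overlap (of its 131.22 mm²) is removed, clipping the outline — area = 411.81 mm²; (rotated 25° about Z; rotation is an isometry so areas/perimeters/island counts are preserved). Overall, the cross-section is a single solid region. Net area = 411.81 mm².

411.81 mm²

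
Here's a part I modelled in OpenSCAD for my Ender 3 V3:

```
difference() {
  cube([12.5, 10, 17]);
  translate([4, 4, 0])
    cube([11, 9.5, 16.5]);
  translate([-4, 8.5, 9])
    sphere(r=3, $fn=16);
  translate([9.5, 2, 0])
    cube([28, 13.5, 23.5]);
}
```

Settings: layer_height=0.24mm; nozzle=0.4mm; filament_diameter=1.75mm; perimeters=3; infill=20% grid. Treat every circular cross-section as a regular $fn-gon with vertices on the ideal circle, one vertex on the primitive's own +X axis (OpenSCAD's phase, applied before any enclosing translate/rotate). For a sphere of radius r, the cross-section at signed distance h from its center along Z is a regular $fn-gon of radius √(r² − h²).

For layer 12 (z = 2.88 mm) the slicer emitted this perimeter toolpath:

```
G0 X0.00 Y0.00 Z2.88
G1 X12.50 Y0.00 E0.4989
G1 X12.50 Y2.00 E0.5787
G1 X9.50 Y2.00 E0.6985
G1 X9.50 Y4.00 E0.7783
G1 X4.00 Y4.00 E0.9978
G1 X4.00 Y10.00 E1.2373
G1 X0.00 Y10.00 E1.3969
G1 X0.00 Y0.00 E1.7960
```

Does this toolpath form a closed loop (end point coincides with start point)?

yes

Start point (G0): (0.00, 0.00). End point (last G1): the path returns to the start — closed.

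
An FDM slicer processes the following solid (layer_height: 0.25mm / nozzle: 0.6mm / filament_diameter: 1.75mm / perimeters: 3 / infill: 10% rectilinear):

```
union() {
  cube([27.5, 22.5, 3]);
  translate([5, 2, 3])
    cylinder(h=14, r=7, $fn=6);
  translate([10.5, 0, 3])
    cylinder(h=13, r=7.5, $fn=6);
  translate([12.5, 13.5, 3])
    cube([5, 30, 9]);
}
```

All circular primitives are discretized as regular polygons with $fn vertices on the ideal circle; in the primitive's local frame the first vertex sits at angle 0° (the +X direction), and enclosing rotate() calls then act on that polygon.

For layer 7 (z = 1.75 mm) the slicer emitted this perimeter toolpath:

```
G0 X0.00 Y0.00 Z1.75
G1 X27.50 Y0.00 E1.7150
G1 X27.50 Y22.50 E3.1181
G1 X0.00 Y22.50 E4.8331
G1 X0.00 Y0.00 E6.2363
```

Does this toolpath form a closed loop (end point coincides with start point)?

yes

Start point (G0): (0.00, 0.00). End point (last G1): the path returns to the start — closed.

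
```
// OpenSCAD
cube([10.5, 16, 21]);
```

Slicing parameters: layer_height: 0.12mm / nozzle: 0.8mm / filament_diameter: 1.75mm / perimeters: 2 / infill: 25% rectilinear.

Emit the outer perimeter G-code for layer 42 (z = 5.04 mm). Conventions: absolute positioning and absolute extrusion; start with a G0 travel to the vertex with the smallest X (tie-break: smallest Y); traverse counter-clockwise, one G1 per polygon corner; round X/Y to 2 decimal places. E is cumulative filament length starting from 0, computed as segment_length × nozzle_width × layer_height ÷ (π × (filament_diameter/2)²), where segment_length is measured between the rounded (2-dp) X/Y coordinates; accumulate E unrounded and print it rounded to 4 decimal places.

G0 X0.00 Y0.00 Z5.04
G1 X10.50 Y0.00 E0.4191
G1 X10.50 Y16.00 E1.0577
G1 X0.00 Y16.00 E1.4767
G1 X0.00 Y0.00 E2.1153

At z = 5.04 mm: the cube is present — its section is the full 10.5×16 rectangle. The outline is a single polygon with 4 vertices. Extrusion per mm of travel: 0.8 × 0.12 / (π × 0.875²) = 0.039912. Accumulating E over each segment gives final E = 2.1153.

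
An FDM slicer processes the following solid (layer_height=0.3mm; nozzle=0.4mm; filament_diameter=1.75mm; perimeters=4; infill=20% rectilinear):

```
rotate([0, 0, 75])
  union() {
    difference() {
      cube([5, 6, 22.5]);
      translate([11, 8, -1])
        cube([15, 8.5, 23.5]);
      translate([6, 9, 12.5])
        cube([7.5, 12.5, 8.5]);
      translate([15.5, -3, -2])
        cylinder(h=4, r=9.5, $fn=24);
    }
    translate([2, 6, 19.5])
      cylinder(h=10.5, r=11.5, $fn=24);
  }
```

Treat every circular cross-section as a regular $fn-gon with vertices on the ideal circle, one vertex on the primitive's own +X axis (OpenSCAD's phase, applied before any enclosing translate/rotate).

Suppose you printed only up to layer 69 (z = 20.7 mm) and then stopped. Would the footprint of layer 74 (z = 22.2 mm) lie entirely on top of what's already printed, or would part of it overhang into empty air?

entirely on top

Compare the two slices. At z = 20.7: the cube (footprint 5×6) is included at this height (area 30.00 mm²); the 15×8.5 cube at (11, 8) contributes its full rectangle (area 127.50 mm²); the cube at (6, 9) is present — its section is the full 7.5×12.5 rectangle (area 93.75 mm²); the cylinder at (15.5, -3) is absent (z outside [-2, 2]); Taking the first minus the rest: starting from the 5×6 cube (30.00 mm²), the 15×8.5 cube at (11, 8) misses the remaining region (no effect); the 7.5×12.5 cube at (6, 9) misses the remaining region (no effect) — area = 30.00 mm²; the cylinder at (2, 6): section is a regular 24-gon, circumradius r=11.5 (area = (24/2)·11.500²·sin(360°/24) = 410.75 mm²); Combining (union): the result so far lies entirely inside the r=11.5 cylinder at (2, 6), so the union is just the r=11.5 cylinder at (2, 6) — area = 410.75 mm²; (rotated 75° about Z; rotation is an isometry so areas/perimeters/island counts are preserved). At z = 22.2: the 5×6 cube contributes its full rectangle (area 30.00 mm²); the 15×8.5 cube at (11, 8) contributes its full rectangle (area 127.50 mm²); the cube at (6, 9) is not intersected at this z (z outside [12.5, 21]); the cylinder at (15.5, -3) does not reach this height (z outside [-2, 2]); After the difference (first − rest): starting from the 5×6 cube (30.00 mm²), the 15×8.5 cube at (11, 8) misses the remaining region (no effect) — area = 30.00 mm²; the cylinder at (2, 6): section is a regular 24-gon, circumradius r=11.5 (area = (24/2)·11.500²·sin(360°/24) = 410.75 mm²); Combining (union): that combined region lies entirely inside the r=11.5 cylinder at (2, 6), so the union is just the r=11.5 cylinder at (2, 6) — area = 410.75 mm²; (whole slice rotated 75° about Z — lengths, areas and connectivity unchanged). Checking containment: the cross-section at z = 22.2 is a subset of the cross-section at z = 20.7.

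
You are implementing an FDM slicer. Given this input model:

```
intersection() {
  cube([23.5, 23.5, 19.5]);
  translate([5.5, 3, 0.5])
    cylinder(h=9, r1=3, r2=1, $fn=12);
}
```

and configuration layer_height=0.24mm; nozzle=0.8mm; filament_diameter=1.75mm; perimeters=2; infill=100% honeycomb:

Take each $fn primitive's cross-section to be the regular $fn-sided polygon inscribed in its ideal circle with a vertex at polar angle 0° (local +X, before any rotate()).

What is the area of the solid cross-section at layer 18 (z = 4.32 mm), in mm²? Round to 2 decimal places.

13.88 mm²

At z = 4.32 mm: the cube (footprint 23.5×23.5) is included at this height (area 552.25 mm²); the cone at (5.5, 3): at t=0.424 of its height the radius interpolates to r₁+(r₂−r₁)t = 2.151, giving a regular 12-gon of that circumradius (area = (12/2)·2.151²·sin(360°/12) = 13.88 mm²); After intersecting: the cone at (5.5, 3) lies inside the 23.5×23.5 cube, so the common part is the cone at (5.5, 3) itself — area = 13.88 mm². Overall, the cross-section is a single solid region. Net area = 13.88 mm².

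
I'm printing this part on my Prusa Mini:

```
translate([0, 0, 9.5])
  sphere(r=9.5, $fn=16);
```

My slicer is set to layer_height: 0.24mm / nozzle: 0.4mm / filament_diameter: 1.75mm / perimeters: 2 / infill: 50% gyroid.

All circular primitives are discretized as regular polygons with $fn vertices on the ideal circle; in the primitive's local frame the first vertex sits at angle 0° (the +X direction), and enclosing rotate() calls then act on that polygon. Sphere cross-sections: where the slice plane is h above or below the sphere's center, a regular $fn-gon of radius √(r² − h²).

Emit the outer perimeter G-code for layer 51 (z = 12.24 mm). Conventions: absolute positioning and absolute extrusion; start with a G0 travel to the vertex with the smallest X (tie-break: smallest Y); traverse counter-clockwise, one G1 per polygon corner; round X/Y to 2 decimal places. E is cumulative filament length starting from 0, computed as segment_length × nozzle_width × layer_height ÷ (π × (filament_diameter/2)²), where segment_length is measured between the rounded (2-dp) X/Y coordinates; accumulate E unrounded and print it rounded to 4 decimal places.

G0 X-9.10 Y0.00 Z12.24
G1 X-8.40 Y-3.48 E0.1417
G1 X-6.43 Y-6.43 E0.2833
G1 X-3.48 Y-8.40 E0.4248
G1 X0.00 Y-9.10 E0.5665
G1 X3.48 Y-8.40 E0.7082
G1 X6.43 Y-6.43 E0.8498
G1 X8.40 Y-3.48 E0.9914
G1 X9.10 Y0.00 E1.1330
G1 X8.40 Y3.48 E1.2747
G1 X6.43 Y6.43 E1.4163
G1 X3.48 Y8.40 E1.5579
G1 X0.00 Y9.10 E1.6995
G1 X-3.48 Y8.40 E1.8412
G1 X-6.43 Y6.43 E1.9828
G1 X-8.40 Y3.48 E2.1244
G1 X-9.10 Y0.00 E2.2661

At z = 12.24 mm: the sphere: section is a regular 16-gon, circumradius = √(r²−h²) = √(9.5²−2.74²) = 9.096. The outline is a single polygon with 16 vertices. Extrusion per mm of travel: 0.4 × 0.24 / (π × 0.875²) = 0.039912. Accumulating E over each segment gives final E = 2.2661.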